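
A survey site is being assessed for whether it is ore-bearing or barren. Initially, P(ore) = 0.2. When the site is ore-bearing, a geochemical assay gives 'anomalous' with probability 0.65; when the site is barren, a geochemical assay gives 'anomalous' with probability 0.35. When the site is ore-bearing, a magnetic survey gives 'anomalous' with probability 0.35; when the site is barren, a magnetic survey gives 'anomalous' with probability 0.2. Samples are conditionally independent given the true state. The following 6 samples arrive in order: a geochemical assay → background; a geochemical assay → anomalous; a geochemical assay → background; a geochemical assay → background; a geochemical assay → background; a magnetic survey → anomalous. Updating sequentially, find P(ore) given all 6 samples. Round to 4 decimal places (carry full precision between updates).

Apply Bayes' rule sequentially, carrying P(ore) forward.
After a geochemical assay='background': P(ore) = 0.35·0.2000 / (0.35·0.2000 + 0.65·0.8000) ≈ 0.1186
After a geochemical assay='anomalous': P(ore) = 0.65·0.1186 / (0.65·0.1186 + 0.35·0.8814) ≈ 0.2000
After a geochemical assay='background': P(ore) = 0.35·0.2000 / (0.35·0.2000 + 0.65·0.8000) ≈ 0.1186
After a geochemical assay='background': P(ore) = 0.35·0.1186 / (0.35·0.1186 + 0.65·0.8814) ≈ 0.0676
After a geochemical assay='background': P(ore) = 0.35·0.0676 / (0.35·0.0676 + 0.65·0.9324) ≈ 0.0376
After a magnetic survey='anomalous': P(ore) = 0.35·0.0376 / (0.35·0.0376 + 0.2·0.9624) ≈ 0.0639

0.0639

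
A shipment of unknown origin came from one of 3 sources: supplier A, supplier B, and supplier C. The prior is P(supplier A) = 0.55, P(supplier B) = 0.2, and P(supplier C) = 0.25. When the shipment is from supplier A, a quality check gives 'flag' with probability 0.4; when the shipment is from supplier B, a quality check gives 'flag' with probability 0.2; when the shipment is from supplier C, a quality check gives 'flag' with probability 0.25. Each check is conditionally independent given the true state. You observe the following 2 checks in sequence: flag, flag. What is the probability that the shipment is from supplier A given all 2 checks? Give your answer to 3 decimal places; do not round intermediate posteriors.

0.788

After 'flag': normaliser = 0.4·0.5500 + 0.2·0.2000 + 0.25·0.2500; P(supplier A) ≈ 0.6822, P(supplier B) ≈ 0.1240, P(supplier C) ≈ 0.1938
After 'flag': normaliser = 0.4·0.6822 + 0.2·0.1240 + 0.25·0.1938; P(supplier A) ≈ 0.7884, P(supplier B) ≈ 0.0717, P(supplier C) ≈ 0.1400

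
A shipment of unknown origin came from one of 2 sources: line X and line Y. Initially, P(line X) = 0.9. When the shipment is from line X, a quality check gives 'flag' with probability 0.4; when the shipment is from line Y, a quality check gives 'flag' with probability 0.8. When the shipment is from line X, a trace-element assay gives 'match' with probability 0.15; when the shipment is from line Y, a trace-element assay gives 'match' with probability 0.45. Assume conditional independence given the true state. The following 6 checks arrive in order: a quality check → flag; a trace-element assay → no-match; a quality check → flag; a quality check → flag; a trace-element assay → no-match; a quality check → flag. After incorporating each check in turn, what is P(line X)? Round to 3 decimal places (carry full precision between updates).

0.573

After a quality check='flag': P(line X) = 0.4·0.9000 / (0.4·0.9000 + 0.8·0.1000) ≈ 0.8182
After a trace-element assay='no-match': P(line X) = 0.85·0.8182 / (0.85·0.8182 + 0.55·0.1818) ≈ 0.8743
After a quality check='flag': P(line X) = 0.4·0.8743 / (0.4·0.8743 + 0.8·0.1257) ≈ 0.7766
After a quality check='flag': P(line X) = 0.4·0.7766 / (0.4·0.7766 + 0.8·0.2234) ≈ 0.6349
After a trace-element assay='no-match': P(line X) = 0.85·0.6349 / (0.85·0.6349 + 0.55·0.3651) ≈ 0.7288
After a quality check='flag': P(line X) = 0.4·0.7288 / (0.4·0.7288 + 0.8·0.2712) ≈ 0.5733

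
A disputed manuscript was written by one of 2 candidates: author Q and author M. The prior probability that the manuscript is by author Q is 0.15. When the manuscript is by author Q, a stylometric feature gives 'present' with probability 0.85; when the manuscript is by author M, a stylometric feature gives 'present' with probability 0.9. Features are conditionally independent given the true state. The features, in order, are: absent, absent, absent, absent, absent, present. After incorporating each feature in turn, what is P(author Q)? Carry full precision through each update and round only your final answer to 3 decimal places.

After 'absent': P(author Q) = 0.15·0.1500 / (0.15·0.1500 + 0.1·0.8500) ≈ 0.2093
After 'absent': P(author Q) = 0.15·0.2093 / (0.15·0.2093 + 0.1·0.7907) ≈ 0.2842
After 'absent': P(author Q) = 0.15·0.2842 / (0.15·0.2842 + 0.1·0.7158) ≈ 0.3733
After 'absent': P(author Q) = 0.15·0.3733 / (0.15·0.3733 + 0.1·0.6267) ≈ 0.4718
After 'absent': P(author Q) = 0.15·0.4718 / (0.15·0.4718 + 0.1·0.5282) ≈ 0.5727
After 'present': P(author Q) = 0.85·0.5727 / (0.85·0.5727 + 0.9·0.4273) ≈ 0.5586

0.559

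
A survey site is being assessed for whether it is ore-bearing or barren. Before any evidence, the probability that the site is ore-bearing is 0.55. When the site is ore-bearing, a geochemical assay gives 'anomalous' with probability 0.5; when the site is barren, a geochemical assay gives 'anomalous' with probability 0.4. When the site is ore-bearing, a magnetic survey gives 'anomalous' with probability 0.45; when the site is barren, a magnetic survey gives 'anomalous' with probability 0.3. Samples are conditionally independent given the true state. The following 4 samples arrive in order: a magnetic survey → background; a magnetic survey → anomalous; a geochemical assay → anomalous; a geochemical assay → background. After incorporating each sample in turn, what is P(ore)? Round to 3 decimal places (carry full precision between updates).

0.600

After a magnetic survey='background': P(ore) = 0.55·0.5500 / (0.55·0.5500 + 0.7·0.4500) ≈ 0.4899
After a magnetic survey='anomalous': P(ore) = 0.45·0.4899 / (0.45·0.4899 + 0.3·0.5101) ≈ 0.5902
After a geochemical assay='anomalous': P(ore) = 0.5·0.5902 / (0.5·0.5902 + 0.4·0.4098) ≈ 0.6429
After a geochemical assay='background': P(ore) = 0.5·0.6429 / (0.5·0.6429 + 0.6·0.3571) ≈ 0.6001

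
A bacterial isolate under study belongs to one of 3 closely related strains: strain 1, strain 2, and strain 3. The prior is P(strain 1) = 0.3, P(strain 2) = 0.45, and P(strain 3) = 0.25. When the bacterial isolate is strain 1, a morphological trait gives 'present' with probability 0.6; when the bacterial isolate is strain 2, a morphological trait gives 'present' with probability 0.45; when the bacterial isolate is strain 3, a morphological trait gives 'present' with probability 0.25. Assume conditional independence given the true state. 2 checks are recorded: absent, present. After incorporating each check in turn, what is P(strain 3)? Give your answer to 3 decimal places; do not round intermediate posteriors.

0.204

After 'absent': normaliser = 0.4·0.3000 + 0.55·0.4500 + 0.75·0.2500; P(strain 1) ≈ 0.2162, P(strain 2) ≈ 0.4459, P(strain 3) ≈ 0.3378
After 'present': normaliser = 0.6·0.2162 + 0.45·0.4459 + 0.25·0.3378; P(strain 1) ≈ 0.3127, P(strain 2) ≈ 0.4837, P(strain 3) ≈ 0.2036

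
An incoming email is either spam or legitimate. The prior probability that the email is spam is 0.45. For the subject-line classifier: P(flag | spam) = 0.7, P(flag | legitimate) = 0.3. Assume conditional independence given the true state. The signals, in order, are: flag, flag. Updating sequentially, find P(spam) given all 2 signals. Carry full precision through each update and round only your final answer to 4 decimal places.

After 'flag': P(spam) = 0.7·0.4500 / (0.7·0.4500 + 0.3·0.5500) ≈ 0.6562
After 'flag': P(spam) = 0.7·0.6562 / (0.7·0.6562 + 0.3·0.3438) ≈ 0.8167

0.8167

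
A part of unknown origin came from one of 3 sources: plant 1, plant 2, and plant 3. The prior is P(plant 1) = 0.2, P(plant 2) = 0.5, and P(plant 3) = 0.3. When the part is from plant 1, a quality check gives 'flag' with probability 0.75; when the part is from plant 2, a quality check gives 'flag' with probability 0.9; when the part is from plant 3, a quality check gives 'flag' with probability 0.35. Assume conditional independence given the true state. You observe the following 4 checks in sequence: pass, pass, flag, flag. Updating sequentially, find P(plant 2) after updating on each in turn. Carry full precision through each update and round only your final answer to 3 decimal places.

0.152

After 'pass': normaliser = 0.25·0.2000 + 0.1·0.5000 + 0.65·0.3000; P(plant 1) ≈ 0.1695, P(plant 2) ≈ 0.1695, P(plant 3) ≈ 0.6610
After 'pass': normaliser = 0.25·0.1695 + 0.1·0.1695 + 0.65·0.6610; P(plant 1) ≈ 0.0867, P(plant 2) ≈ 0.0347, P(plant 3) ≈ 0.8787
After 'flag': normaliser = 0.75·0.0867 + 0.9·0.0347 + 0.35·0.8787; P(plant 1) ≈ 0.1610, P(plant 2) ≈ 0.0773, P(plant 3) ≈ 0.7618
After 'flag': normaliser = 0.75·0.1610 + 0.9·0.0773 + 0.35·0.7618; P(plant 1) ≈ 0.2643, P(plant 2) ≈ 0.1522, P(plant 3) ≈ 0.5835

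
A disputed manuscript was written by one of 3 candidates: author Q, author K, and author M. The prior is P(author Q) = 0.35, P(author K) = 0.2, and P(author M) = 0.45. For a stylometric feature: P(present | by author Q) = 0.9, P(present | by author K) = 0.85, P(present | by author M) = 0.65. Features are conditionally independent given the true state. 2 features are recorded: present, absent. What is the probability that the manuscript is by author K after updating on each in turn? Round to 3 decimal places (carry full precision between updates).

0.160

Apply Bayes' rule sequentially, carrying P(author K) forward.
After 'present': normaliser = 0.9·0.3500 + 0.85·0.2000 + 0.65·0.4500; P(author Q) ≈ 0.4051, P(author K) ≈ 0.2186, P(author M) ≈ 0.3762
After 'absent': normaliser = 0.1·0.4051 + 0.15·0.2186 + 0.35·0.3762; P(author Q) ≈ 0.1976, P(author K) ≈ 0.1600, P(author M) ≈ 0.6424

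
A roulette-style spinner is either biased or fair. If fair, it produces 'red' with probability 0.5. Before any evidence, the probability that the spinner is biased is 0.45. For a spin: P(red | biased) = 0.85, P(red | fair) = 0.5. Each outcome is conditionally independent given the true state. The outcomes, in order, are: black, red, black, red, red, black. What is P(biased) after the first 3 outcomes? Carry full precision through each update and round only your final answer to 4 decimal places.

0.1113

Apply Bayes' rule sequentially, carrying P(biased) forward.
After 'black': P(biased) = 0.15·0.4500 / (0.15·0.4500 + 0.5·0.5500) ≈ 0.1971
After 'red': P(biased) = 0.85·0.1971 / (0.85·0.1971 + 0.5·0.8029) ≈ 0.2944
After 'black': P(biased) = 0.15·0.2944 / (0.15·0.2944 + 0.5·0.7056) ≈ 0.1113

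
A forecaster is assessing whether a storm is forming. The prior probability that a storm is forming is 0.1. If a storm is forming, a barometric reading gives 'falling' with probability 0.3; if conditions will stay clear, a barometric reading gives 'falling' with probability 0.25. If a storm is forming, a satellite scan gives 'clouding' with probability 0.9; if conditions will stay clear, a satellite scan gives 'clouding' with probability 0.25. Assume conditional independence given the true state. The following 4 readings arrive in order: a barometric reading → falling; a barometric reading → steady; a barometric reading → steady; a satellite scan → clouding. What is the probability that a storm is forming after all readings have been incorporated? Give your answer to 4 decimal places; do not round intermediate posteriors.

0.2948

After a barometric reading='falling': P(storm) = 0.3·0.1000 / (0.3·0.1000 + 0.25·0.9000) ≈ 0.1176
After a barometric reading='steady': P(storm) = 0.7·0.1176 / (0.7·0.1176 + 0.75·0.8824) ≈ 0.1107
After a barometric reading='steady': P(storm) = 0.7·0.1107 / (0.7·0.1107 + 0.75·0.8893) ≈ 0.1041
After a satellite scan='clouding': P(storm) = 0.9·0.1041 / (0.9·0.1041 + 0.25·0.8959) ≈ 0.2948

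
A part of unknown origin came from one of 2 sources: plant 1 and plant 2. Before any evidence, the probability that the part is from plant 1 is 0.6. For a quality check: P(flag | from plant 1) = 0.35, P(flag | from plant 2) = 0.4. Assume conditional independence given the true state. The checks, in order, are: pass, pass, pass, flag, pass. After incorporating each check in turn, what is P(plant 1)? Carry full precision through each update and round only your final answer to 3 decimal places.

0.644

After 'pass': P(plant 1) = 0.65·0.6000 / (0.65·0.6000 + 0.6·0.4000) ≈ 0.6190
After 'pass': P(plant 1) = 0.65·0.6190 / (0.65·0.6190 + 0.6·0.3810) ≈ 0.6377
After 'pass': P(plant 1) = 0.65·0.6377 / (0.65·0.6377 + 0.6·0.3623) ≈ 0.6560
After 'flag': P(plant 1) = 0.35·0.6560 / (0.35·0.6560 + 0.4·0.3440) ≈ 0.6253
After 'pass': P(plant 1) = 0.65·0.6253 / (0.65·0.6253 + 0.6·0.3747) ≈ 0.6438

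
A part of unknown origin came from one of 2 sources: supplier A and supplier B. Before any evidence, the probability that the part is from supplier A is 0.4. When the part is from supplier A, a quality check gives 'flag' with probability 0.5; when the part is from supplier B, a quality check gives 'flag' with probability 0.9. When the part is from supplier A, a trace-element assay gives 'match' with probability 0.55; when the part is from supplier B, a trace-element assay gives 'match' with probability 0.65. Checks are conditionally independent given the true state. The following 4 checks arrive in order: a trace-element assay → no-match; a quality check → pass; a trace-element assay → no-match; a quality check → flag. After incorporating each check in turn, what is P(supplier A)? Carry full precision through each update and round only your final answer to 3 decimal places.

Each posterior becomes the prior for the next update.
After a trace-element assay='no-match': P(supplier A) = 0.45·0.4000 / (0.45·0.4000 + 0.35·0.6000) ≈ 0.4615
After a quality check='pass': P(supplier A) = 0.5·0.4615 / (0.5·0.4615 + 0.1·0.5385) ≈ 0.8108
After a trace-element assay='no-match': P(supplier A) = 0.45·0.8108 / (0.45·0.8108 + 0.35·0.1892) ≈ 0.8464
After a quality check='flag': P(supplier A) = 0.5·0.8464 / (0.5·0.8464 + 0.9·0.1536) ≈ 0.7538

0.754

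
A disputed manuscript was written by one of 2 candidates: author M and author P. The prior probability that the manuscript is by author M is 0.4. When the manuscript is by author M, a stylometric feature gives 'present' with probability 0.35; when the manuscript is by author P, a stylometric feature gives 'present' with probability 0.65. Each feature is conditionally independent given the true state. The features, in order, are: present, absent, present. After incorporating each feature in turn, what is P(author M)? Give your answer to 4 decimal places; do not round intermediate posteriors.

After 'present': P(author M) = 0.35·0.4000 / (0.35·0.4000 + 0.65·0.6000) ≈ 0.2642
After 'absent': P(author M) = 0.65·0.2642 / (0.65·0.2642 + 0.35·0.7358) ≈ 0.4000
After 'present': P(author M) = 0.35·0.4000 / (0.35·0.4000 + 0.65·0.6000) ≈ 0.2642

0.2642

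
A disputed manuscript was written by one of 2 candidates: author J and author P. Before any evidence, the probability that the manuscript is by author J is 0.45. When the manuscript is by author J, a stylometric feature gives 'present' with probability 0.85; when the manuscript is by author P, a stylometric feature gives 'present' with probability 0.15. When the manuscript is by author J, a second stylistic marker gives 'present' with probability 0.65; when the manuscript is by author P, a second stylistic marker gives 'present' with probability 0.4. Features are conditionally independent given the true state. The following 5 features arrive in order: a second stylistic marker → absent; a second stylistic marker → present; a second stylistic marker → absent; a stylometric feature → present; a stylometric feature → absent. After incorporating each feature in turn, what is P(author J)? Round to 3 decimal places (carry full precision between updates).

After a second stylistic marker='absent': P(author J) = 0.35·0.4500 / (0.35·0.4500 + 0.6·0.5500) ≈ 0.3231
After a second stylistic marker='present': P(author J) = 0.65·0.3231 / (0.65·0.3231 + 0.4·0.6769) ≈ 0.4368
After a second stylistic marker='absent': P(author J) = 0.35·0.4368 / (0.35·0.4368 + 0.6·0.5632) ≈ 0.3115
After a stylometric feature='present': P(author J) = 0.85·0.3115 / (0.85·0.3115 + 0.15·0.6885) ≈ 0.7194
After a stylometric feature='absent': P(author J) = 0.15·0.7194 / (0.15·0.7194 + 0.85·0.2806) ≈ 0.3115

0.311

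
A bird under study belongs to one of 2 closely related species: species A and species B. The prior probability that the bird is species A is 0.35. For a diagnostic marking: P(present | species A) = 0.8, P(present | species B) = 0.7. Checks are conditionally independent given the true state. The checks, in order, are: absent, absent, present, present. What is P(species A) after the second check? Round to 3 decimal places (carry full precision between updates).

0.193

After 'absent': P(species A) = 0.2·0.3500 / (0.2·0.3500 + 0.3·0.6500) ≈ 0.2642
After 'absent': P(species A) = 0.2·0.2642 / (0.2·0.2642 + 0.3·0.7358) ≈ 0.1931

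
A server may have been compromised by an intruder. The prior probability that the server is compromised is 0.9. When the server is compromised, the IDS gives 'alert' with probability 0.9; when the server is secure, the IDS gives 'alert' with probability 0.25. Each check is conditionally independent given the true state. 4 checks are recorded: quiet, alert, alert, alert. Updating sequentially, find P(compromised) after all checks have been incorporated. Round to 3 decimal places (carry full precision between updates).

0.982

Each posterior becomes the prior for the next update.
After 'quiet': P(compromised) = 0.1·0.9000 / (0.1·0.9000 + 0.75·0.1000) ≈ 0.5455
After 'alert': P(compromised) = 0.9·0.5455 / (0.9·0.5455 + 0.25·0.4545) ≈ 0.8120
After 'alert': P(compromised) = 0.9·0.8120 / (0.9·0.8120 + 0.25·0.1880) ≈ 0.9396
After 'alert': P(compromised) = 0.9·0.9396 / (0.9·0.9396 + 0.25·0.0604) ≈ 0.9825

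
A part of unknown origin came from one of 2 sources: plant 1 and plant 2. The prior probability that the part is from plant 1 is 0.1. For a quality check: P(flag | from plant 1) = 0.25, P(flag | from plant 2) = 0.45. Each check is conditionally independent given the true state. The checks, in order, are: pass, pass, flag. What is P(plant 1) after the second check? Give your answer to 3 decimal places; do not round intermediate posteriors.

0.171

After 'pass': P(plant 1) = 0.75·0.1000 / (0.75·0.1000 + 0.55·0.9000) ≈ 0.1316
After 'pass': P(plant 1) = 0.75·0.1316 / (0.75·0.1316 + 0.55·0.8684) ≈ 0.1712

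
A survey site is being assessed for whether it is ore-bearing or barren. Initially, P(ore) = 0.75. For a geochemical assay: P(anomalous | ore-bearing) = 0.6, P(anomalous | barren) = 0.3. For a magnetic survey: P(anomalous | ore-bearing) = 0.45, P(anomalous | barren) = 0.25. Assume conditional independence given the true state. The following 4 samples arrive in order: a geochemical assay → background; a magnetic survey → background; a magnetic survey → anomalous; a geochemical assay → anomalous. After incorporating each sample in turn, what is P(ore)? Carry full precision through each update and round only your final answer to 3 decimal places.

0.819

After a geochemical assay='background': P(ore) = 0.4·0.7500 / (0.4·0.7500 + 0.7·0.2500) ≈ 0.6316
After a magnetic survey='background': P(ore) = 0.55·0.6316 / (0.55·0.6316 + 0.75·0.3684) ≈ 0.5570
After a magnetic survey='anomalous': P(ore) = 0.45·0.5570 / (0.45·0.5570 + 0.25·0.4430) ≈ 0.6935
After a geochemical assay='anomalous': P(ore) = 0.6·0.6935 / (0.6·0.6935 + 0.3·0.3065) ≈ 0.8190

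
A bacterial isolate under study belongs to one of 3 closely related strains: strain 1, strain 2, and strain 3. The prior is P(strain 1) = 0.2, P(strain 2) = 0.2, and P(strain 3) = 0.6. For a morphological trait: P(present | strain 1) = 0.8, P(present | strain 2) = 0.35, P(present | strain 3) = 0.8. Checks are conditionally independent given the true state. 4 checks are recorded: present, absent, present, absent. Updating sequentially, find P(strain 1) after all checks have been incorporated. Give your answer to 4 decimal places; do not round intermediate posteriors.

Each posterior becomes the prior for the next update.
After 'present': normaliser = 0.8·0.2000 + 0.35·0.2000 + 0.8·0.6000; P(strain 1) ≈ 0.2254, P(strain 2) ≈ 0.0986, P(strain 3) ≈ 0.6761
After 'absent': normaliser = 0.2·0.2254 + 0.65·0.0986 + 0.2·0.6761; P(strain 1) ≈ 0.1844, P(strain 2) ≈ 0.2622, P(strain 3) ≈ 0.5533
After 'present': normaliser = 0.8·0.1844 + 0.35·0.2622 + 0.8·0.5533; P(strain 1) ≈ 0.2164, P(strain 2) ≈ 0.1346, P(strain 3) ≈ 0.6491
After 'absent': normaliser = 0.2·0.2164 + 0.65·0.1346 + 0.2·0.6491; P(strain 1) ≈ 0.1661, P(strain 2) ≈ 0.3357, P(strain 3) ≈ 0.4982

0.1661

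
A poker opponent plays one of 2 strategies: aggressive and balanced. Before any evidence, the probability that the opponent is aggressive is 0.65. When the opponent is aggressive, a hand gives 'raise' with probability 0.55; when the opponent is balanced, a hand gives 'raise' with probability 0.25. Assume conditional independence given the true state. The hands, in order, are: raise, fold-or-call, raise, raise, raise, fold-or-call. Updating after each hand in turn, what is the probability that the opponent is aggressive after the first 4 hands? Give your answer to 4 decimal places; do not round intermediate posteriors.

After 'raise': P(aggressive) = 0.55·0.6500 / (0.55·0.6500 + 0.25·0.3500) ≈ 0.8034
After 'fold-or-call': P(aggressive) = 0.45·0.8034 / (0.45·0.8034 + 0.75·0.1966) ≈ 0.7103
After 'raise': P(aggressive) = 0.55·0.7103 / (0.55·0.7103 + 0.25·0.2897) ≈ 0.8436
After 'raise': P(aggressive) = 0.55·0.8436 / (0.55·0.8436 + 0.25·0.1564) ≈ 0.9223

0.9223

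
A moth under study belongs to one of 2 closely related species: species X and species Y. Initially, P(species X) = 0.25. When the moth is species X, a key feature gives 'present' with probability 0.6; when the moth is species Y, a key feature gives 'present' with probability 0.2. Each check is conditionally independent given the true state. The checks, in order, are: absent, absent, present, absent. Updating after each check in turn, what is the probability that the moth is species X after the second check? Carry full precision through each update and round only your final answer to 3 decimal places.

After 'absent': P(species X) = 0.4·0.2500 / (0.4·0.2500 + 0.8·0.7500) ≈ 0.1429
After 'absent': P(species X) = 0.4·0.1429 / (0.4·0.1429 + 0.8·0.8571) ≈ 0.0769

0.077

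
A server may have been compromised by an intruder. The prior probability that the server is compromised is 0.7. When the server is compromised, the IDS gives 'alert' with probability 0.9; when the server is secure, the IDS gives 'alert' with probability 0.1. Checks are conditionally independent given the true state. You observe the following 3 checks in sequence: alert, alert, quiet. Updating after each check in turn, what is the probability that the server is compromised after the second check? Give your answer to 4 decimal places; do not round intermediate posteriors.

0.9947

After 'alert': P(compromised) = 0.9·0.7000 / (0.9·0.7000 + 0.1·0.3000) ≈ 0.9545
After 'alert': P(compromised) = 0.9·0.9545 / (0.9·0.9545 + 0.1·0.0455) ≈ 0.9947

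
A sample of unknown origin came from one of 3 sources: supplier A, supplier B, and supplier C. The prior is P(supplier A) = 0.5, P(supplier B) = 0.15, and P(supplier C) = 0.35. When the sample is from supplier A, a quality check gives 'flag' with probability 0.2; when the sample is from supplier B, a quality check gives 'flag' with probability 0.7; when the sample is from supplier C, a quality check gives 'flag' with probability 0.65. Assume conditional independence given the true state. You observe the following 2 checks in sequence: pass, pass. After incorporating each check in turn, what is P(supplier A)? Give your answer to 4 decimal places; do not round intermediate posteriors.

Each posterior becomes the prior for the next update.
After 'pass': normaliser = 0.8·0.5000 + 0.3·0.1500 + 0.35·0.3500; P(supplier A) ≈ 0.7048, P(supplier B) ≈ 0.0793, P(supplier C) ≈ 0.2159
After 'pass': normaliser = 0.8·0.7048 + 0.3·0.0793 + 0.35·0.2159; P(supplier A) ≈ 0.8502, P(supplier B) ≈ 0.0359, P(supplier C) ≈ 0.1139

0.8502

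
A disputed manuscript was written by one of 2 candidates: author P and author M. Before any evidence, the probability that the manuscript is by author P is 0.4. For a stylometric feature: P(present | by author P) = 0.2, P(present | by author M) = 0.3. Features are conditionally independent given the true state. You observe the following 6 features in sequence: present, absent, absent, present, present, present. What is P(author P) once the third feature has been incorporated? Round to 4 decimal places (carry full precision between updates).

Apply Bayes' rule sequentially, carrying P(author P) forward.
After 'present': P(author P) = 0.2·0.4000 / (0.2·0.4000 + 0.3·0.6000) ≈ 0.3077
After 'absent': P(author P) = 0.8·0.3077 / (0.8·0.3077 + 0.7·0.6923) ≈ 0.3368
After 'absent': P(author P) = 0.8·0.3368 / (0.8·0.3368 + 0.7·0.6632) ≈ 0.3673

0.3673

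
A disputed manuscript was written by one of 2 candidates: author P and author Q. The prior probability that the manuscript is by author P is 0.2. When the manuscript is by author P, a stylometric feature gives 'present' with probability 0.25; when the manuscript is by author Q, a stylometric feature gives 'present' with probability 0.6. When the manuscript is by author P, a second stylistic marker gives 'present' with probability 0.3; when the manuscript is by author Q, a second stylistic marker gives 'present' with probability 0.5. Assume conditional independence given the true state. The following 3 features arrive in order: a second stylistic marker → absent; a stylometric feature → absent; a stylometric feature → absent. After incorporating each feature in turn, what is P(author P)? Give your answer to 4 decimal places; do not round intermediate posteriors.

0.5517

After a second stylistic marker='absent': P(author P) = 0.7·0.2000 / (0.7·0.2000 + 0.5·0.8000) ≈ 0.2593
After a stylometric feature='absent': P(author P) = 0.75·0.2593 / (0.75·0.2593 + 0.4·0.7407) ≈ 0.3962
After a stylometric feature='absent': P(author P) = 0.75·0.3962 / (0.75·0.3962 + 0.4·0.6038) ≈ 0.5517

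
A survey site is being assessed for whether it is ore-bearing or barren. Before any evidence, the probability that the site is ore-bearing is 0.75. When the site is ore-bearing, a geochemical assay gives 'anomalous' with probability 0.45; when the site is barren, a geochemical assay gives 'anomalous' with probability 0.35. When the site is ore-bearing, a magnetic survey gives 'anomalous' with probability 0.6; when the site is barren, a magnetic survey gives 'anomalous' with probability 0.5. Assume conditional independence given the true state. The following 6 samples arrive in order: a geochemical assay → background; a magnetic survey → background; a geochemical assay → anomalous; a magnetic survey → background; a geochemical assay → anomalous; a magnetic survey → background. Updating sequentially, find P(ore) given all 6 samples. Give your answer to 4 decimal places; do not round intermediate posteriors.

0.6824

Each posterior becomes the prior for the next update.
After a geochemical assay='background': P(ore) = 0.55·0.7500 / (0.55·0.7500 + 0.65·0.2500) ≈ 0.7174
After a magnetic survey='background': P(ore) = 0.4·0.7174 / (0.4·0.7174 + 0.5·0.2826) ≈ 0.6701
After a geochemical assay='anomalous': P(ore) = 0.45·0.6701 / (0.45·0.6701 + 0.35·0.3299) ≈ 0.7231
After a magnetic survey='background': P(ore) = 0.4·0.7231 / (0.4·0.7231 + 0.5·0.2769) ≈ 0.6762
After a geochemical assay='anomalous': P(ore) = 0.45·0.6762 / (0.45·0.6762 + 0.35·0.3238) ≈ 0.7287
After a magnetic survey='background': P(ore) = 0.4·0.7287 / (0.4·0.7287 + 0.5·0.2713) ≈ 0.6824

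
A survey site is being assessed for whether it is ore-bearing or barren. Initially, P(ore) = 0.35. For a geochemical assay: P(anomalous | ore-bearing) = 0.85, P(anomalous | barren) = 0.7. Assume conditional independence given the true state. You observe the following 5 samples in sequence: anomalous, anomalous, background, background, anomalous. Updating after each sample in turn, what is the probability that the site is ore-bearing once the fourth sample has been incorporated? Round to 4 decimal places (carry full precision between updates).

0.1656

After 'anomalous': P(ore) = 0.85·0.3500 / (0.85·0.3500 + 0.7·0.6500) ≈ 0.3953
After 'anomalous': P(ore) = 0.85·0.3953 / (0.85·0.3953 + 0.7·0.6047) ≈ 0.4426
After 'background': P(ore) = 0.15·0.4426 / (0.15·0.4426 + 0.3·0.5574) ≈ 0.2842
After 'background': P(ore) = 0.15·0.2842 / (0.15·0.2842 + 0.3·0.7158) ≈ 0.1656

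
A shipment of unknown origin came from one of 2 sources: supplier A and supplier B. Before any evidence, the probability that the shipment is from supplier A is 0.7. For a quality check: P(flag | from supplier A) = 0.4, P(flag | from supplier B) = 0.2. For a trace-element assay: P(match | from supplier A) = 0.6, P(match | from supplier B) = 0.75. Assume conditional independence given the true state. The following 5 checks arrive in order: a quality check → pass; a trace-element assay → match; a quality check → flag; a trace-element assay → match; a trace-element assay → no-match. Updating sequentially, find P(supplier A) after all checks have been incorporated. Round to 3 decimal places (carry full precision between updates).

0.782

Each posterior becomes the prior for the next update.
After a quality check='pass': P(supplier A) = 0.6·0.7000 / (0.6·0.7000 + 0.8·0.3000) ≈ 0.6364
After a trace-element assay='match': P(supplier A) = 0.6·0.6364 / (0.6·0.6364 + 0.75·0.3636) ≈ 0.5833
After a quality check='flag': P(supplier A) = 0.4·0.5833 / (0.4·0.5833 + 0.2·0.4167) ≈ 0.7368
After a trace-element assay='match': P(supplier A) = 0.6·0.7368 / (0.6·0.7368 + 0.75·0.2632) ≈ 0.6914
After a trace-element assay='no-match': P(supplier A) = 0.4·0.6914 / (0.4·0.6914 + 0.25·0.3086) ≈ 0.7818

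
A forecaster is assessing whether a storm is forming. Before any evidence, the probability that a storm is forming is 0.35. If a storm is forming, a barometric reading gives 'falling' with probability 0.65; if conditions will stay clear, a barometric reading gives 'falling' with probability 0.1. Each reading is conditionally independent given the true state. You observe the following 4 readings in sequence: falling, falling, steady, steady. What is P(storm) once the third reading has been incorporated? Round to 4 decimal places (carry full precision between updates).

0.8984

Each posterior becomes the prior for the next update.
After 'falling': P(storm) = 0.65·0.3500 / (0.65·0.3500 + 0.1·0.6500) ≈ 0.7778
After 'falling': P(storm) = 0.65·0.7778 / (0.65·0.7778 + 0.1·0.2222) ≈ 0.9579
After 'steady': P(storm) = 0.35·0.9579 / (0.35·0.9579 + 0.9·0.0421) ≈ 0.8984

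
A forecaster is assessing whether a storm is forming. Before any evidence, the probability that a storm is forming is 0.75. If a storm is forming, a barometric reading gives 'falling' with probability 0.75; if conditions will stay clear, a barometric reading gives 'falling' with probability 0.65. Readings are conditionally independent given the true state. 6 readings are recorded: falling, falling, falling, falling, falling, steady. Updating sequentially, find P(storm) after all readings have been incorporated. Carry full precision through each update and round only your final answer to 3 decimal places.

Each posterior becomes the prior for the next update.
After 'falling': P(storm) = 0.75·0.7500 / (0.75·0.7500 + 0.65·0.2500) ≈ 0.7759
After 'falling': P(storm) = 0.75·0.7759 / (0.75·0.7759 + 0.65·0.2241) ≈ 0.7998
After 'falling': P(storm) = 0.75·0.7998 / (0.75·0.7998 + 0.65·0.2002) ≈ 0.8217
After 'falling': P(storm) = 0.75·0.8217 / (0.75·0.8217 + 0.65·0.1783) ≈ 0.8417
After 'falling': P(storm) = 0.75·0.8417 / (0.75·0.8417 + 0.65·0.1583) ≈ 0.8599
After 'steady': P(storm) = 0.25·0.8599 / (0.25·0.8599 + 0.35·0.1401) ≈ 0.8142

0.814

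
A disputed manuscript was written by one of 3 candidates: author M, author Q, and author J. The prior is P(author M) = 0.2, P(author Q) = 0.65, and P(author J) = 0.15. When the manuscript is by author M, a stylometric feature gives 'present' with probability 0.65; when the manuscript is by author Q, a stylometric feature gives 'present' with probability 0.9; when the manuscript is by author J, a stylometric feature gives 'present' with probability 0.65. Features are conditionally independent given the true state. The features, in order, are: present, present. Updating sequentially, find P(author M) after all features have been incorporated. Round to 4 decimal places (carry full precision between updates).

After 'present': normaliser = 0.65·0.2000 + 0.9·0.6500 + 0.65·0.1500; P(author M) ≈ 0.1600, P(author Q) ≈ 0.7200, P(author J) ≈ 0.1200
After 'present': normaliser = 0.65·0.1600 + 0.9·0.7200 + 0.65·0.1200; P(author M) ≈ 0.1253, P(author Q) ≈ 0.7807, P(author J) ≈ 0.0940

0.1253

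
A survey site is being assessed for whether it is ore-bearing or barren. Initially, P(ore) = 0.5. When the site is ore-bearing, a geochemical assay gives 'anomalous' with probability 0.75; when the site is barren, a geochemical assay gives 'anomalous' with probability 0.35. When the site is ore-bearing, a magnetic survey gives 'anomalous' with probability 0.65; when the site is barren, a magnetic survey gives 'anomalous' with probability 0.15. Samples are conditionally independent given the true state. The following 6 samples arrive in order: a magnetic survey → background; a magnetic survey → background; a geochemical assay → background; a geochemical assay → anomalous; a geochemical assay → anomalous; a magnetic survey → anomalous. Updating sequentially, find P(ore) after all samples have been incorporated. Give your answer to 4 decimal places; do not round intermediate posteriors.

0.5648

After a magnetic survey='background': P(ore) = 0.35·0.5000 / (0.35·0.5000 + 0.85·0.5000) ≈ 0.2917
After a magnetic survey='background': P(ore) = 0.35·0.2917 / (0.35·0.2917 + 0.85·0.7083) ≈ 0.1450
After a geochemical assay='background': P(ore) = 0.25·0.1450 / (0.25·0.1450 + 0.65·0.8550) ≈ 0.0612
After a geochemical assay='anomalous': P(ore) = 0.75·0.0612 / (0.75·0.0612 + 0.35·0.9388) ≈ 0.1226
After a geochemical assay='anomalous': P(ore) = 0.75·0.1226 / (0.75·0.1226 + 0.35·0.8774) ≈ 0.2304
After a magnetic survey='anomalous': P(ore) = 0.65·0.2304 / (0.65·0.2304 + 0.15·0.7696) ≈ 0.5648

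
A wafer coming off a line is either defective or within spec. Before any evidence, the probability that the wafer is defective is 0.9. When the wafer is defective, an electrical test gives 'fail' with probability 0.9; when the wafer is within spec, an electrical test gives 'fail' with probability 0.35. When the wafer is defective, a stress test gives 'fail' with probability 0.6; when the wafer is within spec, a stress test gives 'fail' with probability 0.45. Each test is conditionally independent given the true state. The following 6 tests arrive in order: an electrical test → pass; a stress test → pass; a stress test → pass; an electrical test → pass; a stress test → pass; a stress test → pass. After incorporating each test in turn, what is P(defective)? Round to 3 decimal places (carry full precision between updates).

Apply Bayes' rule sequentially, carrying P(defective) forward.
After an electrical test='pass': P(defective) = 0.1·0.9000 / (0.1·0.9000 + 0.65·0.1000) ≈ 0.5806
After a stress test='pass': P(defective) = 0.4·0.5806 / (0.4·0.5806 + 0.55·0.4194) ≈ 0.5017
After a stress test='pass': P(defective) = 0.4·0.5017 / (0.4·0.5017 + 0.55·0.4983) ≈ 0.4228
After an electrical test='pass': P(defective) = 0.1·0.4228 / (0.1·0.4228 + 0.65·0.5772) ≈ 0.1013
After a stress test='pass': P(defective) = 0.4·0.1013 / (0.4·0.1013 + 0.55·0.8987) ≈ 0.0757
After a stress test='pass': P(defective) = 0.4·0.0757 / (0.4·0.0757 + 0.55·0.9243) ≈ 0.0562

0.056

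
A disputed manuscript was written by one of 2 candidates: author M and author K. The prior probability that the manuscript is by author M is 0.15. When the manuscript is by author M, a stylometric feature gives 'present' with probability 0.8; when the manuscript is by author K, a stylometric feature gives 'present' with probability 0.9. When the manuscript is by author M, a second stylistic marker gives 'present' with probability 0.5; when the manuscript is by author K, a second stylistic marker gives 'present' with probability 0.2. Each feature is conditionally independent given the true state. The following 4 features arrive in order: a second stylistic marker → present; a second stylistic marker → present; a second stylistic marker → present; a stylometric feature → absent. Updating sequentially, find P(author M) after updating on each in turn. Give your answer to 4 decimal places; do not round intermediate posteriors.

0.8465

After a second stylistic marker='present': P(author M) = 0.5·0.1500 / (0.5·0.1500 + 0.2·0.8500) ≈ 0.3061
After a second stylistic marker='present': P(author M) = 0.5·0.3061 / (0.5·0.3061 + 0.2·0.6939) ≈ 0.5245
After a second stylistic marker='present': P(author M) = 0.5·0.5245 / (0.5·0.5245 + 0.2·0.4755) ≈ 0.7339
After a stylometric feature='absent': P(author M) = 0.2·0.7339 / (0.2·0.7339 + 0.1·0.2661) ≈ 0.8465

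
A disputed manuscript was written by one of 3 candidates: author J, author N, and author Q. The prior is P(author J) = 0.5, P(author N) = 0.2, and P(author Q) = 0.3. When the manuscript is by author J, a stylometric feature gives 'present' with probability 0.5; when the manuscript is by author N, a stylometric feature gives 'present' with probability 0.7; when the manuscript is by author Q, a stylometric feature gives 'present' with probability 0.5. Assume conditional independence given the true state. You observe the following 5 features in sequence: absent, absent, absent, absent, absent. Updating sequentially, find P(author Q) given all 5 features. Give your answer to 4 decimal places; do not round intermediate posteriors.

0.3678

Each posterior becomes the prior for the next update.
After 'absent': normaliser = 0.5·0.5000 + 0.3·0.2000 + 0.5·0.3000; P(author J) ≈ 0.5435, P(author N) ≈ 0.1304, P(author Q) ≈ 0.3261
After 'absent': normaliser = 0.5·0.5435 + 0.3·0.1304 + 0.5·0.3261; P(author J) ≈ 0.5734, P(author N) ≈ 0.0826, P(author Q) ≈ 0.3440
After 'absent': normaliser = 0.5·0.5734 + 0.3·0.0826 + 0.5·0.3440; P(author J) ≈ 0.5930, P(author N) ≈ 0.0512, P(author Q) ≈ 0.3558
After 'absent': normaliser = 0.5·0.5930 + 0.3·0.0512 + 0.5·0.3558; P(author J) ≈ 0.6054, P(author N) ≈ 0.0314, P(author Q) ≈ 0.3632
After 'absent': normaliser = 0.5·0.6054 + 0.3·0.0314 + 0.5·0.3632; P(author J) ≈ 0.6131, P(author N) ≈ 0.0191, P(author Q) ≈ 0.3678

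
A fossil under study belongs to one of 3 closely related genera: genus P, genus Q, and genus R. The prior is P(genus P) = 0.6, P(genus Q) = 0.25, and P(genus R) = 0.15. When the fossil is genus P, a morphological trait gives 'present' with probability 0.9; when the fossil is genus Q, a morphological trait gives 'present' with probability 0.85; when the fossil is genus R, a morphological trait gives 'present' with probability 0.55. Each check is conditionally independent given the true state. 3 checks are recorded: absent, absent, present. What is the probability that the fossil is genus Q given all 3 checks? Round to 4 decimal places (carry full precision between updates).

Apply Bayes' rule sequentially, carrying P(genus Q) forward.
After 'absent': normaliser = 0.1·0.6000 + 0.15·0.2500 + 0.45·0.1500; P(genus P) ≈ 0.3636, P(genus Q) ≈ 0.2273, P(genus R) ≈ 0.4091
After 'absent': normaliser = 0.1·0.3636 + 0.15·0.2273 + 0.45·0.4091; P(genus P) ≈ 0.1429, P(genus Q) ≈ 0.1339, P(genus R) ≈ 0.7232
After 'present': normaliser = 0.9·0.1429 + 0.85·0.1339 + 0.55·0.7232; P(genus P) ≈ 0.2008, P(genus Q) ≈ 0.1778, P(genus R) ≈ 0.6213

0.1778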